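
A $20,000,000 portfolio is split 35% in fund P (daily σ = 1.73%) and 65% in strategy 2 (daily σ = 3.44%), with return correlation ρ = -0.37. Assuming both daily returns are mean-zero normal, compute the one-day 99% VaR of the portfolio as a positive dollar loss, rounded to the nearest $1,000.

σ_p² = 0.35²·1.73² + 0.65²·3.44² + 2·-0.37·0.35·0.65·1.73·3.44 = 4.3644 (%²).
σ_p = √4.3644 = 2.089%.
At 99%, z = 2.326.
VaR = 2.326 × 2.089% = 4.859%; on $20,000,000 that is $971,800.

$972,000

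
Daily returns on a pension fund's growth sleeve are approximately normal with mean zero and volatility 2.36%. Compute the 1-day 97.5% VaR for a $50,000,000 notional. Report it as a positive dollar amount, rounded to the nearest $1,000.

$2,313,000

At 97.5% one-sided, z = 1.960.
VaR = z·σ = 1.960 × 2.36% = 4.626%.
On $50,000,000: 0.04626 × $50,000,000 = $2,313,000.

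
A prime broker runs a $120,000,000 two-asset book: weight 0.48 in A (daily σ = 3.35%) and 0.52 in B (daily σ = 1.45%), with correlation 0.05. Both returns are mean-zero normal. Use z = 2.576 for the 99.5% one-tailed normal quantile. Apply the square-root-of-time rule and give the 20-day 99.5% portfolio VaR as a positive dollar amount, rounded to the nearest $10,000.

σ_p = √(0.48²·3.35² + 0.52²·1.45² + 2·0.05·0.48·0.52·3.35·1.45) = 1.810%.
σ_{20d} = 1.810% × √20 = 8.095%.
VaR = 2.576 × 8.095% = 20.853%; on $120,000,000 that is $25,023,600.

$25,020,000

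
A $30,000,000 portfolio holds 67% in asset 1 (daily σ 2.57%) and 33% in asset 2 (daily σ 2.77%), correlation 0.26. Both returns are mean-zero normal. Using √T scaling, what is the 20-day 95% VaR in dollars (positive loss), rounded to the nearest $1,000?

σ_p = √(0.67²·2.57² + 0.33²·2.77² + 2·0.26·0.67·0.33·2.57·2.77) = 2.149%.
σ_{20d} = 2.149% × √20 = 9.611%.
z(95%) = 1.645.
VaR = 1.645 × 9.611% = 15.810%; on $30,000,000 that is $4,743,000.

$4,743,000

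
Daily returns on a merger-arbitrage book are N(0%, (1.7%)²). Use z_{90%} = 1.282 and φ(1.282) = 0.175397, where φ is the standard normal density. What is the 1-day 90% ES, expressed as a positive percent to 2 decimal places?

Tail multiplier: φ(z)/(1−α) = 0.175397 / 0.1 = 1.754.
ES = 1.7% × 1.754 = 2.982%.

2.98%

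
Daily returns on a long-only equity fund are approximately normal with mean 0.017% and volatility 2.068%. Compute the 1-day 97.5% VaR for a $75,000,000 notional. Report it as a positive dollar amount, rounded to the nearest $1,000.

At 97.5% one-sided, z = 1.960.
VaR = −μ + z·σ = −(0.017%) + 1.960 × 2.068% = 4.036%.
On $75,000,000: 0.04036 × $75,000,000 = $3,027,000.

$3,027,000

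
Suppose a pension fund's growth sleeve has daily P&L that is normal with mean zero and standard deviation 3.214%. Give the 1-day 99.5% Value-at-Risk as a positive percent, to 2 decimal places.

At 99.5% one-sided, z = 2.576.
VaR = z·σ = 2.576 × 3.214% = 8.279%.

8.28%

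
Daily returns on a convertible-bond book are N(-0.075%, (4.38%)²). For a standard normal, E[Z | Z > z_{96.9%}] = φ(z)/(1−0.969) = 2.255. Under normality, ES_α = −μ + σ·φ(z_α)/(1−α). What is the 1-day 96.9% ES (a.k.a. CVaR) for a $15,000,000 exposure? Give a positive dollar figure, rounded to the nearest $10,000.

ES = −(-0.075%) + 4.38% × 2.255 = 9.952%.
On $15,000,000: 0.09952 × $15,000,000 = $1,492,800.

$1,490,000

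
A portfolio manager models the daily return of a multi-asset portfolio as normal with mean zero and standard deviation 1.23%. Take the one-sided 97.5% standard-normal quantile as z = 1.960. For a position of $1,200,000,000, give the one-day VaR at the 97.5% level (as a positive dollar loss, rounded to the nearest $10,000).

$28,930,000

VaR = z·σ = 1.960 × 1.23% = 2.411%.
On $1,200,000,000: 0.02411 × $1,200,000,000 = $28,932,000.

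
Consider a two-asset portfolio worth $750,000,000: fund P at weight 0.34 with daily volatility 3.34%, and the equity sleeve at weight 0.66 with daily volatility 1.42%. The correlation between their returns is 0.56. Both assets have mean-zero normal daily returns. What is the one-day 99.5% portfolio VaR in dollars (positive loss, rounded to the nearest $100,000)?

$35,400,000

σ_p² = 0.34²·3.34² + 0.66²·1.42² + 2·0.56·0.34·0.66·3.34·1.42 = 3.3599 (%²).
σ_p = √3.3599 = 1.833%.
At 99.5%, z = 2.576.
VaR = 2.576 × 1.833% = 4.722%; on $750,000,000 that is $35,415,000.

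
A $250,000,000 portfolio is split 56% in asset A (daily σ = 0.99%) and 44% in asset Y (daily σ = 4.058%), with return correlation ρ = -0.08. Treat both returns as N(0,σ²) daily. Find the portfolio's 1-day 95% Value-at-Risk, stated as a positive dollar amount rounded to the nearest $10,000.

σ_p² = 0.56²·0.99² + 0.44²·4.058² + 2·-0.08·0.56·0.44·0.99·4.058 = 3.3371 (%²).
σ_p = √3.3371 = 1.827%.
At 95%, z = 1.645.
VaR = 1.645 × 1.827% = 3.005%; on $250,000,000 that is $7,512,500.

$7,510,000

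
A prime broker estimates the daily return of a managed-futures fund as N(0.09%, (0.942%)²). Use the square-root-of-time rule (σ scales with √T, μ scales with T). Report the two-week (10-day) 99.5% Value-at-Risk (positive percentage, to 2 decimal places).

6.77%

At 99.5%, z = 2.576.
σ_{10d} = 0.942% × √10 = 2.979%; μ_{10d} = 10 × 0.09% = 0.900%.
VaR = −(0.900%) + 2.576 × 2.979% = 6.774%.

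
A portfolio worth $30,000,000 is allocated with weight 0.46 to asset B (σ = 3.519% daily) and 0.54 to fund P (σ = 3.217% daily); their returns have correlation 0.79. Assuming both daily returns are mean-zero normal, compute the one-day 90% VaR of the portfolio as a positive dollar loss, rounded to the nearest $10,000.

$1,220,000

σ_p² = 0.46²·3.519² + 0.54²·3.217² + 2·0.79·0.46·0.54·3.519·3.217 = 10.0811 (%²).
σ_p = √10.0811 = 3.175%.
At 90%, z = 1.282.
VaR = 1.282 × 3.175% = 4.070%; on $30,000,000 that is $1,221,000.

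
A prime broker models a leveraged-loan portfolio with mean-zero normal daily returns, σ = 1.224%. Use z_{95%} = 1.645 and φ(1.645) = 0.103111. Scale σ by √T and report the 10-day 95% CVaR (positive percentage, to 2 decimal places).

σ_{10d} = 1.224% × √10 = 3.871%.
ES multiplier = φ(z)/(1−α) = 0.103111/0.05 = 2.062.
ES = 3.871% × 2.062 = 7.982%.

7.98%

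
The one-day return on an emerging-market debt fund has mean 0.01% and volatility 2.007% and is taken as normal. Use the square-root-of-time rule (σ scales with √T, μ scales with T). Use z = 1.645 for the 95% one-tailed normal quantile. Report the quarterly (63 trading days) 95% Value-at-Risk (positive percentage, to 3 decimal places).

σ_{63d} = 2.007% × √63 = 15.930%; μ_{63d} = 63 × 0.01% = 0.630%.
VaR = −(0.630%) + 1.645 × 15.930% = 25.575%.

25.575%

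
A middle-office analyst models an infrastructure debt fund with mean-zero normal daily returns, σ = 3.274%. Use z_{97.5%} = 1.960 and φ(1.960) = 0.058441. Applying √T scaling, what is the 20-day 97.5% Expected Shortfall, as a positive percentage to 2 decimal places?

σ_{20d} = 3.274% × √20 = 14.642%.
ES multiplier = φ(z)/(1−α) = 0.058441/0.025 = 2.338.
ES = 14.642% × 2.338 = 34.233%.

34.23%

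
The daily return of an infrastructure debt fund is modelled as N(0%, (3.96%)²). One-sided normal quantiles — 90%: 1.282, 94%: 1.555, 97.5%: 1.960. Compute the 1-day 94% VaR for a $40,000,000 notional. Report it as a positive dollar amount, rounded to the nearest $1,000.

$2,463,000

VaR = z·σ = 1.555 × 3.96% = 6.158%.
On $40,000,000: 0.06158 × $40,000,000 = $2,463,200.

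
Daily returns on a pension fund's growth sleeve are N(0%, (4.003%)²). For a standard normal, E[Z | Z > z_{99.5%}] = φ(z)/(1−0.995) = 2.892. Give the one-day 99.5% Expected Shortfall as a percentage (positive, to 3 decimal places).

11.577%

ES = 4.003% × 2.892 = 11.577%.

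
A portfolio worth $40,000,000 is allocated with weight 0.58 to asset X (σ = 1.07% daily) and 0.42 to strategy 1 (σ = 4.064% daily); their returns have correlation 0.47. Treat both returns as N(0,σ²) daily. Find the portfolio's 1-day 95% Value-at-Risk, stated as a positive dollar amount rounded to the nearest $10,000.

σ_p² = 0.58²·1.07² + 0.42²·4.064² + 2·0.47·0.58·0.42·1.07·4.064 = 4.2943 (%²).
σ_p = √4.2943 = 2.072%.
At 95%, z = 1.645.
VaR = 1.645 × 2.072% = 3.408%; on $40,000,000 that is $1,363,200.

$1,360,000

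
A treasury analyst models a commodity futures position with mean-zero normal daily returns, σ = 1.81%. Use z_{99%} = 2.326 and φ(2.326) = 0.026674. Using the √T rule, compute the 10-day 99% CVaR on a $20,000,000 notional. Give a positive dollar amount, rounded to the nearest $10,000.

σ_{10d} = 1.81% × √10 = 5.724%.
ES multiplier = φ(z)/(1−α) = 0.026674/0.01 = 2.667.
ES = 5.724% × 2.667 = 15.266%; on $20,000,000: $3,053,200.

$3,050,000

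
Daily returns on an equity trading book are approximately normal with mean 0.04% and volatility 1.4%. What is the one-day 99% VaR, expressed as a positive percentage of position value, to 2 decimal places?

3.22%

At 99% one-sided, z = 2.326.
VaR = −μ + z·σ = −(0.04%) + 2.326 × 1.4% = 3.216%.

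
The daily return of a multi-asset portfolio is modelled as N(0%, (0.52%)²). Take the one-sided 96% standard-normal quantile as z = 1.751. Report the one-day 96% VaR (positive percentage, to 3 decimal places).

0.911%

VaR = z·σ = 1.751 × 0.52% = 0.911%.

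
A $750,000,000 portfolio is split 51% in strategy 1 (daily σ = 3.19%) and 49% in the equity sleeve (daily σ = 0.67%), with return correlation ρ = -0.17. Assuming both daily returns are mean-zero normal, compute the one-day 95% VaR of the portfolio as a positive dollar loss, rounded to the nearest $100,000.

$19,800,000

σ_p² = 0.51²·3.19² + 0.49²·0.67² + 2·-0.17·0.51·0.49·3.19·0.67 = 2.5730 (%²).
σ_p = √2.5730 = 1.604%.
At 95%, z = 1.645.
VaR = 1.645 × 1.604% = 2.639%; on $750,000,000 that is $19,792,500.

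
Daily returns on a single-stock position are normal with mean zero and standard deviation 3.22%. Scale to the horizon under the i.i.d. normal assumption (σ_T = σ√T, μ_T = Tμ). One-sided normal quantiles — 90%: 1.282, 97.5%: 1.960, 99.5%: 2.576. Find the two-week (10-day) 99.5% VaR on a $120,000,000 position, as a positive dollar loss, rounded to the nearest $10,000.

$31,480,000

σ_{10d} = 3.22% × √10 = 10.183%.
VaR = 2.576 × 10.183% = 26.231%.
On $120,000,000: 0.26231 × $120,000,000 = $31,477,200.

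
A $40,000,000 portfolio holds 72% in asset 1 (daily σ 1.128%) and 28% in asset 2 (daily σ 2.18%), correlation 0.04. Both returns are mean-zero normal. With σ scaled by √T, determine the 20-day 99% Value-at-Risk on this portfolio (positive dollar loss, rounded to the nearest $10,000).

σ_p = √(0.72²·1.128² + 0.28²·2.18² + 2·0.04·0.72·0.28·1.128·2.18) = 1.035%.
σ_{20d} = 1.035% × √20 = 4.629%.
z(99%) = 2.326.
VaR = 2.326 × 4.629% = 10.767%; on $40,000,000 that is $4,306,800.

$4,310,000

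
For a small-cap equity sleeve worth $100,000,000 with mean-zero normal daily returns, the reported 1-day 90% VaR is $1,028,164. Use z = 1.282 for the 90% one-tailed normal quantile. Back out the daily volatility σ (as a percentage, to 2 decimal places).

VaR as a fraction: $1,028,164 / $100,000,000 = 1.028%.
σ = VaR / z = 1.028% / 1.282 = 0.802%.

0.80%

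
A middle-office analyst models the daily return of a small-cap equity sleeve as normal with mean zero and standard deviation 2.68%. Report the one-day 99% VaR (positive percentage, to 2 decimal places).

6.23%

At 99% one-sided, z = 2.326.
VaR = z·σ = 2.326 × 2.68% = 6.234%.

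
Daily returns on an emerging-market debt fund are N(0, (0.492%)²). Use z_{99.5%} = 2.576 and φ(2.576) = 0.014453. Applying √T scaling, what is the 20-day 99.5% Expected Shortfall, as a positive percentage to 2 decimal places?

6.36%

σ_{20d} = 0.492% × √20 = 2.200%.
ES multiplier = φ(z)/(1−α) = 0.014453/0.005 = 2.891.
ES = 2.200% × 2.891 = 6.360%.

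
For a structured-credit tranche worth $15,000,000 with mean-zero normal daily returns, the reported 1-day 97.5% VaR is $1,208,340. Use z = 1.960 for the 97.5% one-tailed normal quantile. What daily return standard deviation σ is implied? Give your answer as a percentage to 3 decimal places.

VaR as a fraction: $1,208,340 / $15,000,000 = 8.056%.
σ = VaR / z = 8.056% / 1.960 = 4.110%.

4.110%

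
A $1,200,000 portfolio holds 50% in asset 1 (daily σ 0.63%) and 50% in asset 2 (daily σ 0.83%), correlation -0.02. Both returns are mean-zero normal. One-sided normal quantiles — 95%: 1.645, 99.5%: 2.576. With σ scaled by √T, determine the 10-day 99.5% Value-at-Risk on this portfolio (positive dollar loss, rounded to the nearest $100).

$50,400

σ_p = √(0.5²·0.63² + 0.5²·0.83² + 2·-0.02·0.5·0.5·0.63·0.83) = 0.516%.
σ_{10d} = 0.516% × √10 = 1.632%.
VaR = 2.576 × 1.632% = 4.204%; on $1,200,000 that is $50,448.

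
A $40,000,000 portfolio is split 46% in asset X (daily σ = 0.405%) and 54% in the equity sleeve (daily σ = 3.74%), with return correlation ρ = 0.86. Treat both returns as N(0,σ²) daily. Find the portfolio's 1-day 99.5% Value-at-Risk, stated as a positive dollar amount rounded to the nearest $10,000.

$2,250,000

σ_p² = 0.46²·0.405² + 0.54²·3.74² + 2·0.86·0.46·0.54·0.405·3.74 = 4.7606 (%²).
σ_p = √4.7606 = 2.182%.
At 99.5%, z = 2.576.
VaR = 2.576 × 2.182% = 5.621%; on $40,000,000 that is $2,248,400.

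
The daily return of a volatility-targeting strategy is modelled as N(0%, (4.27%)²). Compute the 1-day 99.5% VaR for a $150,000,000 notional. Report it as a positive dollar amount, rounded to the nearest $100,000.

At 99.5% one-sided, z = 2.576.
VaR = z·σ = 2.576 × 4.27% = 11.000%.
On $150,000,000: 0.11000 × $150,000,000 = $16,500,000.

$16,500,000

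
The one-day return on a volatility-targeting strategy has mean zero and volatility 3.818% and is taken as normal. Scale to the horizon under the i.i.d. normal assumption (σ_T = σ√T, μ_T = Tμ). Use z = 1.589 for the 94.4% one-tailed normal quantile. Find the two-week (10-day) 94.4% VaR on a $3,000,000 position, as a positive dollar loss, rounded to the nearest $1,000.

σ_{10d} = 3.818% × √10 = 12.074%.
VaR = 1.589 × 12.074% = 19.186%.
On $3,000,000: 0.19186 × $3,000,000 = $575,580.

$576,000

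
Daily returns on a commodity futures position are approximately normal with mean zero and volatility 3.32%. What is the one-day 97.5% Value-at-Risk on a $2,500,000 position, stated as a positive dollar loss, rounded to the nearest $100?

At 97.5% one-sided, z = 1.960.
VaR = z·σ = 1.960 × 3.32% = 6.507%.
On $2,500,000: 0.06507 × $2,500,000 = $162,675.

$162,700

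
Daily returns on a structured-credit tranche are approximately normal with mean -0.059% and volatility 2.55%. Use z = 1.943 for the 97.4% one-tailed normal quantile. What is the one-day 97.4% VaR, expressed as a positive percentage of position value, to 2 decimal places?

5.01%

VaR = −μ + z·σ = −(-0.059%) + 1.943 × 2.55% = 5.014%.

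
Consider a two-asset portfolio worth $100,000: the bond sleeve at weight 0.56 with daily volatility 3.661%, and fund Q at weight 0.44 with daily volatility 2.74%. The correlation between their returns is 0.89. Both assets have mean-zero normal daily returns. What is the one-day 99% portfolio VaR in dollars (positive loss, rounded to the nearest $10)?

$7,380

σ_p² = 0.56²·3.661² + 0.44²·2.74² + 2·0.89·0.56·0.44·3.661·2.74 = 10.0562 (%²).
σ_p = √10.0562 = 3.171%.
At 99%, z = 2.326.
VaR = 2.326 × 3.171% = 7.376%; on $100,000 that is $7,376.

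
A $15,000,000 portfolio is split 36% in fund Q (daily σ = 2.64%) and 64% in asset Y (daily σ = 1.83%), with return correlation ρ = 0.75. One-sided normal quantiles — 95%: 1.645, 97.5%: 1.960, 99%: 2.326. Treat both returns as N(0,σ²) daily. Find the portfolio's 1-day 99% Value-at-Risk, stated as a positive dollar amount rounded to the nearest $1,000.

$693,000

σ_p² = 0.36²·2.64² + 0.64²·1.83² + 2·0.75·0.36·0.64·2.64·1.83 = 3.9446 (%²).
σ_p = √3.9446 = 1.986%.
VaR = 2.326 × 1.986% = 4.619%; on $15,000,000 that is $692,850.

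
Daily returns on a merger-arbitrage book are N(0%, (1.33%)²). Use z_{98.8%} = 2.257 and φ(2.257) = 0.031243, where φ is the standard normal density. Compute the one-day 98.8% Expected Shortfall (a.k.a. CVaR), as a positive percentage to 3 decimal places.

3.463%

Tail multiplier: φ(z)/(1−α) = 0.031243 / 0.012 = 2.604.
ES = 1.33% × 2.604 = 3.463%.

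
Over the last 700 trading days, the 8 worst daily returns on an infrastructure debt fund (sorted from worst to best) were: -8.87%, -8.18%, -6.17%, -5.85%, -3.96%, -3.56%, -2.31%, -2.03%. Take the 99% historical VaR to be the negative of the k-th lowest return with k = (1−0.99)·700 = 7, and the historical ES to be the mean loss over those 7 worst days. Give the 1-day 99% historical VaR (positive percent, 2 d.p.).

k = 7; the 7th lowest return is -2.31%, so VaR = 2.31%.

2.31%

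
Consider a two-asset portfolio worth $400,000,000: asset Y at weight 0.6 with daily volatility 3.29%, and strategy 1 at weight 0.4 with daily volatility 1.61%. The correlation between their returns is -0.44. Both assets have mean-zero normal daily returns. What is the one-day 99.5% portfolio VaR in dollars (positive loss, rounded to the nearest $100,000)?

$18,400,000

σ_p² = 0.6²·3.29² + 0.4²·1.61² + 2·-0.44·0.6·0.4·3.29·1.61 = 3.1927 (%²).
σ_p = √3.1927 = 1.787%.
At 99.5%, z = 2.576.
VaR = 2.576 × 1.787% = 4.603%; on $400,000,000 that is $18,412,000.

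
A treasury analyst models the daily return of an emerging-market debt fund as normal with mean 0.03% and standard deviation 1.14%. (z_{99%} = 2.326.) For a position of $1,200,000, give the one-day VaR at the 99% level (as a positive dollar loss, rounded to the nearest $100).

VaR = −μ + z·σ = −(0.03%) + 2.326 × 1.14% = 2.622%.
On $1,200,000: 0.02622 × $1,200,000 = $31,464.

$31,500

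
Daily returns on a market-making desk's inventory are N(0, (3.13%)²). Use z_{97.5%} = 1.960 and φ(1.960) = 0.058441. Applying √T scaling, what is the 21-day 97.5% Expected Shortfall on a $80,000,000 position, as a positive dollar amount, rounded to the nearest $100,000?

$26,800,000

σ_{21d} = 3.13% × √21 = 14.343%.
ES multiplier = φ(z)/(1−α) = 0.058441/0.025 = 2.338.
ES = 14.343% × 2.338 = 33.534%; on $80,000,000: $26,827,200.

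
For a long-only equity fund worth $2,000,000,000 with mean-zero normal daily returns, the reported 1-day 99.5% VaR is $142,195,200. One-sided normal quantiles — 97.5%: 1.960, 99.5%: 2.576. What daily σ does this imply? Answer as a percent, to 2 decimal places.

VaR as a fraction: $142,195,200 / $2,000,000,000 = 7.110%.
σ = VaR / z = 7.110% / 2.576 = 2.760%.

2.76%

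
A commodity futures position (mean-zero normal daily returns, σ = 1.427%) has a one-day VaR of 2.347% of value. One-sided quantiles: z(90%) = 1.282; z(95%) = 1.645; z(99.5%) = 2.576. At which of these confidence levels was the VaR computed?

Implied z = VaR/σ = 2.347 / 1.427 = 1.645.
This matches z(95%) = 1.645.

95%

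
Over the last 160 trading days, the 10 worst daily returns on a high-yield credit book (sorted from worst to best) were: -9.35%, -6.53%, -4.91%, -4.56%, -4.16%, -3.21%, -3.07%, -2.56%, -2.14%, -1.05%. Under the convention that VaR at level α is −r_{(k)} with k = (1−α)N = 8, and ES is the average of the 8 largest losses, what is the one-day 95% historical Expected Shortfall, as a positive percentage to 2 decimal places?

The 8 worst returns sum to -38.35%.
ES = −(-38.35%) / 8 = 4.79375% ≈ 4.79%.

4.79%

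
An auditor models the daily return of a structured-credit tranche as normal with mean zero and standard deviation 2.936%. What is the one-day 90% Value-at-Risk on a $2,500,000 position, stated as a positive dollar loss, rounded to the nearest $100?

$94,100

At 90% one-sided, z = 1.282.
VaR = z·σ = 1.282 × 2.936% = 3.764%.
On $2,500,000: 0.03764 × $2,500,000 = $94,100.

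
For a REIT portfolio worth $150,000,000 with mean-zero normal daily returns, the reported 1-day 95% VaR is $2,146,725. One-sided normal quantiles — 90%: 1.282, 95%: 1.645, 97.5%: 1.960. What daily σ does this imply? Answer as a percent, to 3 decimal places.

VaR as a fraction: $2,146,725 / $150,000,000 = 1.431%.
σ = VaR / z = 1.431% / 1.645 = 0.870%.

0.870%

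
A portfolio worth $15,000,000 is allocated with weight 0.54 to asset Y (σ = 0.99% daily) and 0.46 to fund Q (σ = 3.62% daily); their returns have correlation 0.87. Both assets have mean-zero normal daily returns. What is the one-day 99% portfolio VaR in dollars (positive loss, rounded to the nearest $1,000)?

$749,000

σ_p² = 0.54²·0.99² + 0.46²·3.62² + 2·0.87·0.54·0.46·0.99·3.62 = 4.6077 (%²).
σ_p = √4.6077 = 2.147%.
At 99%, z = 2.326.
VaR = 2.326 × 2.147% = 4.994%; on $15,000,000 that is $749,100.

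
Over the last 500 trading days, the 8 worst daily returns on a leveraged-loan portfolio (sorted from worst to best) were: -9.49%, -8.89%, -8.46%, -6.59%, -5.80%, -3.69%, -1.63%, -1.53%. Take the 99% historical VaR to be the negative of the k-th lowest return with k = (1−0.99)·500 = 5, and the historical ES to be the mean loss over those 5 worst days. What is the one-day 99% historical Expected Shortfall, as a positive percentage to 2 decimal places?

The 5 worst returns sum to -39.23%.
ES = −(-39.23%) / 5 = 7.846% ≈ 7.85%.

7.85%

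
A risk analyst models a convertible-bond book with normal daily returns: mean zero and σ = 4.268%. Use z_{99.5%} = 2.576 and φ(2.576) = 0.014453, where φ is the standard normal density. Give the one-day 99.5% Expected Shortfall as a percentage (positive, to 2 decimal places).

12.34%

Tail multiplier: φ(z)/(1−α) = 0.014453 / 0.005 = 2.891.
ES = 4.268% × 2.891 = 12.339%.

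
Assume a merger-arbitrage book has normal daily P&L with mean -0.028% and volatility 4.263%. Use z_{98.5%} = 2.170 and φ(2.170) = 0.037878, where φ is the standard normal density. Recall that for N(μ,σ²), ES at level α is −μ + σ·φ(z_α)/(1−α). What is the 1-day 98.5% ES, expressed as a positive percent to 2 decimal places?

10.79%

Tail multiplier: φ(z)/(1−α) = 0.037878 / 0.015 = 2.525.
ES = −(-0.028%) + 4.263% × 2.525 = 10.792%.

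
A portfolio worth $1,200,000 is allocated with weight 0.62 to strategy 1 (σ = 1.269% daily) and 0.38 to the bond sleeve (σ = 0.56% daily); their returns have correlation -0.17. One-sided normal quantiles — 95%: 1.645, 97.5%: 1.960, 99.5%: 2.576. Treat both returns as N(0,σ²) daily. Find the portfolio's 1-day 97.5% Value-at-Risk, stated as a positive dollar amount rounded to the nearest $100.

$18,300

σ_p² = 0.62²·1.269² + 0.38²·0.56² + 2·-0.17·0.62·0.38·1.269·0.56 = 0.6074 (%²).
σ_p = √0.6074 = 0.779%.
VaR = 1.960 × 0.779% = 1.527%; on $1,200,000 that is $18,324.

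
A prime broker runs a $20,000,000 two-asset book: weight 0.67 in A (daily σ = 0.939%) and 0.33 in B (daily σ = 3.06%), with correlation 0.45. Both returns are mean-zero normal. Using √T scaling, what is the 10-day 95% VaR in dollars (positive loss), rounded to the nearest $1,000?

$1,467,000

σ_p = √(0.67²·0.939² + 0.33²·3.06² + 2·0.45·0.67·0.33·0.939·3.06) = 1.410%.
σ_{10d} = 1.410% × √10 = 4.459%.
z(95%) = 1.645.
VaR = 1.645 × 4.459% = 7.335%; on $20,000,000 that is $1,467,000.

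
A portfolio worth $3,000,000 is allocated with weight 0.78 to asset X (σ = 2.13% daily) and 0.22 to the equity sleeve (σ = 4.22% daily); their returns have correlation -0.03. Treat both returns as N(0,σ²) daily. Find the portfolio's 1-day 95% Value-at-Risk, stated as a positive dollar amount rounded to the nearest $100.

$92,700

σ_p² = 0.78²·2.13² + 0.22²·4.22² + 2·-0.03·0.78·0.22·2.13·4.22 = 3.5296 (%²).
σ_p = √3.5296 = 1.879%.
At 95%, z = 1.645.
VaR = 1.645 × 1.879% = 3.091%; on $3,000,000 that is $92,730.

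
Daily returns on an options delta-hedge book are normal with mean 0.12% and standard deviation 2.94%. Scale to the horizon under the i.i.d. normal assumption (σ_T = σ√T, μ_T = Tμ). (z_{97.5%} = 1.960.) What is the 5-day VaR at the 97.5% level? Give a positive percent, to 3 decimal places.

σ_{5d} = 2.94% × √5 = 6.574%; μ_{5d} = 5 × 0.12% = 0.600%.
VaR = −(0.600%) + 1.960 × 6.574% = 12.285%.

12.285%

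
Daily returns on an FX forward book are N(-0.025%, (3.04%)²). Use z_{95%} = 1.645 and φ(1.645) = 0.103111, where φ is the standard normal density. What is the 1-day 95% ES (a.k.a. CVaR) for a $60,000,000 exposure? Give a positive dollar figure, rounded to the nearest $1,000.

Tail multiplier: φ(z)/(1−α) = 0.103111 / 0.05 = 2.062.
ES = −(-0.025%) + 3.04% × 2.062 = 6.293%.
On $60,000,000: 0.06293 × $60,000,000 = $3,775,800.

$3,776,000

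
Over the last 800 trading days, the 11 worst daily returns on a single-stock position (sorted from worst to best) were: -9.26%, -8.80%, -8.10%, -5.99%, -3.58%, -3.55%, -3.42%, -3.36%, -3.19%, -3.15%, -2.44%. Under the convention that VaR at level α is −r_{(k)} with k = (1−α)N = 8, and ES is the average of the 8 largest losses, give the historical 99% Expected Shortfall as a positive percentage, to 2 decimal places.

5.76%

The 8 worst returns sum to -46.06%.
ES = −(-46.06%) / 8 = 5.7575% ≈ 5.76%.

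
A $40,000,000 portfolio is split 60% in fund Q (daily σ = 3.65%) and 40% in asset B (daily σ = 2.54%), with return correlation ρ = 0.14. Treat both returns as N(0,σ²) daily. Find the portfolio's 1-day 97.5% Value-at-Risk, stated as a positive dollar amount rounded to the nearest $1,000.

σ_p² = 0.6²·3.65² + 0.4²·2.54² + 2·0.14·0.6·0.4·3.65·2.54 = 6.4514 (%²).
σ_p = √6.4514 = 2.540%.
At 97.5%, z = 1.960.
VaR = 1.960 × 2.540% = 4.978%; on $40,000,000 that is $1,991,200.

$1,991,000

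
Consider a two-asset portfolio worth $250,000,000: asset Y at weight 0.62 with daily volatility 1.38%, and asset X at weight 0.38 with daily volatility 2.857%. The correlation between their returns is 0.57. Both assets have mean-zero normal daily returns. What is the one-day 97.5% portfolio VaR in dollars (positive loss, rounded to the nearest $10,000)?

σ_p² = 0.62²·1.38² + 0.38²·2.857² + 2·0.57·0.62·0.38·1.38·2.857 = 2.9696 (%²).
σ_p = √2.9696 = 1.723%.
At 97.5%, z = 1.960.
VaR = 1.960 × 1.723% = 3.377%; on $250,000,000 that is $8,442,500.

$8,440,000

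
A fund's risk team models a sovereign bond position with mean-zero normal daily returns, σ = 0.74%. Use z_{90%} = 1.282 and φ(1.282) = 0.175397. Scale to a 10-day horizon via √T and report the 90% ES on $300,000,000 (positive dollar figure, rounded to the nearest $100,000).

σ_{10d} = 0.74% × √10 = 2.340%.
ES multiplier = φ(z)/(1−α) = 0.175397/0.1 = 1.754.
ES = 2.340% × 1.754 = 4.104%; on $300,000,000: $12,312,000.

$12,300,000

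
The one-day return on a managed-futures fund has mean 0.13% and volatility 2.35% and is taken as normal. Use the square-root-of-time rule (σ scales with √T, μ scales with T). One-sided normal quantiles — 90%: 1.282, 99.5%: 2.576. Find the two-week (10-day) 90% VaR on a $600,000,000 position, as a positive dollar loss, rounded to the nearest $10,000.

$49,360,000

σ_{10d} = 2.35% × √10 = 7.431%; μ_{10d} = 10 × 0.13% = 1.300%.
VaR = −(1.300%) + 1.282 × 7.431% = 8.227%.
On $600,000,000: 0.08227 × $600,000,000 = $49,362,000.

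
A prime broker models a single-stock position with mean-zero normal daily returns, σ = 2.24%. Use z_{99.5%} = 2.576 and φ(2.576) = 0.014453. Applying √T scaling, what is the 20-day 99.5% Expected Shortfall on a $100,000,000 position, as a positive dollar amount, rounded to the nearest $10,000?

$28,960,000

σ_{20d} = 2.24% × √20 = 10.018%.
ES multiplier = φ(z)/(1−α) = 0.014453/0.005 = 2.891.
ES = 10.018% × 2.891 = 28.962%; on $100,000,000: $28,962,000.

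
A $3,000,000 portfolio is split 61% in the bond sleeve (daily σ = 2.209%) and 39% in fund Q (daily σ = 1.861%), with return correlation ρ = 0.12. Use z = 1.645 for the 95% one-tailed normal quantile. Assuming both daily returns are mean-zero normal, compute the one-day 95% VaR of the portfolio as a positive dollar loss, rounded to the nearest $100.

σ_p² = 0.61²·2.209² + 0.39²·1.861² + 2·0.12·0.61·0.39·2.209·1.861 = 2.5772 (%²).
σ_p = √2.5772 = 1.605%.
VaR = 1.645 × 1.605% = 2.640%; on $3,000,000 that is $79,200.

$79,200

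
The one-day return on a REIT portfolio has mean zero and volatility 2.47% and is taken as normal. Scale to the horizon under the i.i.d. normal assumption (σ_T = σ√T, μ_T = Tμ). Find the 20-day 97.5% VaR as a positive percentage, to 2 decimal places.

At 97.5%, z = 1.960.
σ_{20d} = 2.47% × √20 = 11.046%.
VaR = 1.960 × 11.046% = 21.650%.

21.65%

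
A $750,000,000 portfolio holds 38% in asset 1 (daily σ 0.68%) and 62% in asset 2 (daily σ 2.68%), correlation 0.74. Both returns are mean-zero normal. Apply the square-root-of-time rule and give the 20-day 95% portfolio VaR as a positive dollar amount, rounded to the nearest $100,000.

$102,700,000

σ_p = √(0.38²·0.68² + 0.62²·2.68² + 2·0.74·0.38·0.62·0.68·2.68) = 1.861%.
σ_{20d} = 1.861% × √20 = 8.323%.
z(95%) = 1.645.
VaR = 1.645 × 8.323% = 13.691%; on $750,000,000 that is $102,682,500.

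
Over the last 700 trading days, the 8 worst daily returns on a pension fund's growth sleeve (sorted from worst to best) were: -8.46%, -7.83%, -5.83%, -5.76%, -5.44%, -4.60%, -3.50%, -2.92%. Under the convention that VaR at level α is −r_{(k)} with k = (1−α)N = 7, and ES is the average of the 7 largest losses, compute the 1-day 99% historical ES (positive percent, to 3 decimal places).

5.917%

The 7 worst returns sum to -41.42%.
ES = −(-41.42%) / 7 = 5.9171…% ≈ 5.917%.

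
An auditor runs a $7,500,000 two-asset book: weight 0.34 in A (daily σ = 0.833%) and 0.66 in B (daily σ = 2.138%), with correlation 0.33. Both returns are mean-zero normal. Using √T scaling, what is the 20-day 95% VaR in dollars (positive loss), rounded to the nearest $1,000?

σ_p = √(0.34²·0.833² + 0.66²·2.138² + 2·0.33·0.34·0.66·0.833·2.138) = 1.528%.
σ_{20d} = 1.528% × √20 = 6.833%.
z(95%) = 1.645.
VaR = 1.645 × 6.833% = 11.240%; on $7,500,000 that is $843,000.

$843,000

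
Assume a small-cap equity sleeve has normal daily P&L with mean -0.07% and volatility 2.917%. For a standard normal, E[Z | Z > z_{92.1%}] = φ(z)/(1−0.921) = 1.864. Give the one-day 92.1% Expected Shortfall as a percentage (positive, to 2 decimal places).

5.51%

ES = −(-0.07%) + 2.917% × 1.864 = 5.507%.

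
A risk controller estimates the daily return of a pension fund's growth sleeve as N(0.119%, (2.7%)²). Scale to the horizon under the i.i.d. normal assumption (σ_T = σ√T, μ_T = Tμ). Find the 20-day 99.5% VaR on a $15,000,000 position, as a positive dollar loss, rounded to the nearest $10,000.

$4,310,000

At 99.5%, z = 2.576.
σ_{20d} = 2.7% × √20 = 12.075%; μ_{20d} = 20 × 0.119% = 2.380%.
VaR = −(2.380%) + 2.576 × 12.075% = 28.725%.
On $15,000,000: 0.28725 × $15,000,000 = $4,308,750.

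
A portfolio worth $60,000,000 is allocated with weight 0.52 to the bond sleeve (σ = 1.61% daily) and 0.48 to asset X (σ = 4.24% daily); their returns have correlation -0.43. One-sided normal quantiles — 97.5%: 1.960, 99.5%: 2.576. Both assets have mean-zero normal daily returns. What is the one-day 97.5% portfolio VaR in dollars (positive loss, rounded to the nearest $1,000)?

$2,161,000

σ_p² = 0.52²·1.61² + 0.48²·4.24² + 2·-0.43·0.52·0.48·1.61·4.24 = 3.3776 (%²).
σ_p = √3.3776 = 1.838%.
VaR = 1.960 × 1.838% = 3.602%; on $60,000,000 that is $2,161,200.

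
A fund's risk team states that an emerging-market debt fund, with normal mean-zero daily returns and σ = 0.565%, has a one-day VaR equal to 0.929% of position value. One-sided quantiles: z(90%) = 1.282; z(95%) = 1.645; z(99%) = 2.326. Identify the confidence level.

95%

Implied z = VaR/σ = 0.929 / 0.565 = 1.644.
This matches z(95%) = 1.645.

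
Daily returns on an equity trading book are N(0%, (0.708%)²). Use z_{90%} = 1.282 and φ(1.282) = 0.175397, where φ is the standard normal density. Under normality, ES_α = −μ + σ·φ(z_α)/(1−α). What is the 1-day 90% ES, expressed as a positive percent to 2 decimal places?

Tail multiplier: φ(z)/(1−α) = 0.175397 / 0.1 = 1.754.
ES = 0.708% × 1.754 = 1.242%.

1.24%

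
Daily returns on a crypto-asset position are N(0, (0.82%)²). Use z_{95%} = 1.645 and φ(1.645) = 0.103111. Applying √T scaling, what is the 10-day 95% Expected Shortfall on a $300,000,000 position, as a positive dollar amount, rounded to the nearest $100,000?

σ_{10d} = 0.82% × √10 = 2.593%.
ES multiplier = φ(z)/(1−α) = 0.103111/0.05 = 2.062.
ES = 2.593% × 2.062 = 5.347%; on $300,000,000: $16,041,000.

$16,000,000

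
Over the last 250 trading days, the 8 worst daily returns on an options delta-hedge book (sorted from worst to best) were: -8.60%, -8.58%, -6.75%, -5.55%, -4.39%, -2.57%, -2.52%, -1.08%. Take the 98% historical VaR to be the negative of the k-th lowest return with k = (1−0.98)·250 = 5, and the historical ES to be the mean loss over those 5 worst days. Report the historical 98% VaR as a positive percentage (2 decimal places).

k = 5; the 5th lowest return is -4.39%, so VaR = 4.39%.

4.39%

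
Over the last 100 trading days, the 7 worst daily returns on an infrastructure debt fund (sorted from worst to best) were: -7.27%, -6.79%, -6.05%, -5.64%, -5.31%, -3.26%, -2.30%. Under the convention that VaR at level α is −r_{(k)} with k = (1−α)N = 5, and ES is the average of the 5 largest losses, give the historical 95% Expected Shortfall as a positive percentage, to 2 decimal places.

6.21%

The 5 worst returns sum to -31.06%.
ES = −(-31.06%) / 5 = 6.212% ≈ 6.21%.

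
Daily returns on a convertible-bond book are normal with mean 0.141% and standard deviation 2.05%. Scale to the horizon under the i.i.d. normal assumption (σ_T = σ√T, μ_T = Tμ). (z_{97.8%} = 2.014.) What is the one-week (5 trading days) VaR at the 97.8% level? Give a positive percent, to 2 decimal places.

8.53%

σ_{5d} = 2.05% × √5 = 4.584%; μ_{5d} = 5 × 0.141% = 0.705%.
VaR = −(0.705%) + 2.014 × 4.584% = 8.527%.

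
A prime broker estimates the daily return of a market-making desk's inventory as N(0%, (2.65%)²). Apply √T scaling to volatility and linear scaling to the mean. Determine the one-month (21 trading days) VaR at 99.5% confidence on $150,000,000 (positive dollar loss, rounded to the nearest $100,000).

$46,900,000

At 99.5%, z = 2.576.
σ_{21d} = 2.65% × √21 = 12.144%.
VaR = 2.576 × 12.144% = 31.283%.
On $150,000,000: 0.31283 × $150,000,000 = $46,924,500.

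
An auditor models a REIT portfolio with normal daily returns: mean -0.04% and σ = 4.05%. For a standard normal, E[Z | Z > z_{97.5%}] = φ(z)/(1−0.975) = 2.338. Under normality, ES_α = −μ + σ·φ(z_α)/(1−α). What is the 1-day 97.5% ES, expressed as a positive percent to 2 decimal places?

9.51%

ES = −(-0.04%) + 4.05% × 2.338 = 9.509%.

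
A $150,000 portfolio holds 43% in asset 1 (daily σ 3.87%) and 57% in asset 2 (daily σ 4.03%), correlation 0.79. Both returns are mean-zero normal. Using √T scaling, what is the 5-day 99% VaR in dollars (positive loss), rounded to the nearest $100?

σ_p = √(0.43²·3.87² + 0.57²·4.03² + 2·0.79·0.43·0.57·3.87·4.03) = 3.753%.
σ_{5d} = 3.753% × √5 = 8.392%.
z(99%) = 2.326.
VaR = 2.326 × 8.392% = 19.520%; on $150,000 that is $29,280.

$29,300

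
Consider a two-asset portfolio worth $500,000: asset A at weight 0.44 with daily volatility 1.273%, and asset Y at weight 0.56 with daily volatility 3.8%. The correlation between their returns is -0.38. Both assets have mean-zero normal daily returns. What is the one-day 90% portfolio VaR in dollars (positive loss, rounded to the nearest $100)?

σ_p² = 0.44²·1.273² + 0.56²·3.8² + 2·-0.38·0.44·0.56·1.273·3.8 = 3.9362 (%²).
σ_p = √3.9362 = 1.984%.
At 90%, z = 1.282.
VaR = 1.282 × 1.984% = 2.543%; on $500,000 that is $12,715.

$12,700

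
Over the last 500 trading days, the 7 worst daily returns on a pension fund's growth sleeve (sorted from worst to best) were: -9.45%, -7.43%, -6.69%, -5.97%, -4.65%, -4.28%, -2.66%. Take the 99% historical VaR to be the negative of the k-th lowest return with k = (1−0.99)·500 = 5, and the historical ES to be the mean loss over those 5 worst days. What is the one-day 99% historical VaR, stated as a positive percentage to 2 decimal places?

k = 5; the 5th lowest return is -4.65%, so VaR = 4.65%.

4.65%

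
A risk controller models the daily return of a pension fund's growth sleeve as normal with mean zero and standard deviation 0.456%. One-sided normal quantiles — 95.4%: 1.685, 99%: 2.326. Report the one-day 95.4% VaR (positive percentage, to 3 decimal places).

VaR = z·σ = 1.685 × 0.456% = 0.768%.

0.768%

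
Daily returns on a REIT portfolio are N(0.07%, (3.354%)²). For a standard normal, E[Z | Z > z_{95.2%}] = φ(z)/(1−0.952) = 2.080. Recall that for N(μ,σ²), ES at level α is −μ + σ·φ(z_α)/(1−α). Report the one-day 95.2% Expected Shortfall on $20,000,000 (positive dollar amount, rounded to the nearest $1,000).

ES = −(0.07%) + 3.354% × 2.080 = 6.906%.
On $20,000,000: 0.06906 × $20,000,000 = $1,381,200.

$1,381,000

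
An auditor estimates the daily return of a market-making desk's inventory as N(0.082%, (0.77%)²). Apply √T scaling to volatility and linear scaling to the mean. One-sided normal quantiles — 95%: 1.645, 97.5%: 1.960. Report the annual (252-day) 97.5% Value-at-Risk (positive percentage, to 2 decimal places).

3.29%

σ_{252d} = 0.77% × √252 = 12.223%; μ_{252d} = 252 × 0.082% = 20.664%.
VaR = −(20.664%) + 1.960 × 12.223% = 3.293%.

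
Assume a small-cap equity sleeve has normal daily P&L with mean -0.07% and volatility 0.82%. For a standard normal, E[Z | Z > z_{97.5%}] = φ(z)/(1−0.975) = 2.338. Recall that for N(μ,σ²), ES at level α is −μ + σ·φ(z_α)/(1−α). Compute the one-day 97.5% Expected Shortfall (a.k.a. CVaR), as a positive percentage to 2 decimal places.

ES = −(-0.07%) + 0.82% × 2.338 = 1.987%.

1.99%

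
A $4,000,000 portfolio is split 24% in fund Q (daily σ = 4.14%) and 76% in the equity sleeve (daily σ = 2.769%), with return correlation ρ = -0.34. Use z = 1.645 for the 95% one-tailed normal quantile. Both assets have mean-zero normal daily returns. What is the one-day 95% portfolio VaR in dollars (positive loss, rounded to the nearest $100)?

σ_p² = 0.24²·4.14² + 0.76²·2.769² + 2·-0.34·0.24·0.76·4.14·2.769 = 3.9940 (%²).
σ_p = √3.9940 = 1.999%.
VaR = 1.645 × 1.999% = 3.288%; on $4,000,000 that is $131,520.

$131,500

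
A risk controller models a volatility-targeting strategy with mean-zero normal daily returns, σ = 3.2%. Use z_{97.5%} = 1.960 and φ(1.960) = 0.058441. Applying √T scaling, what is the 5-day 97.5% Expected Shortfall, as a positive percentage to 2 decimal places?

σ_{5d} = 3.2% × √5 = 7.155%.
ES multiplier = φ(z)/(1−α) = 0.058441/0.025 = 2.338.
ES = 7.155% × 2.338 = 16.728%.

16.73%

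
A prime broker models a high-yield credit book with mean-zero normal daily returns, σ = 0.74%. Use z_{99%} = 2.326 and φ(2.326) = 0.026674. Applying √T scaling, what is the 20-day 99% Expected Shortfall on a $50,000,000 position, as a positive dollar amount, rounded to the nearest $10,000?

$4,410,000

σ_{20d} = 0.74% × √20 = 3.309%.
ES multiplier = φ(z)/(1−α) = 0.026674/0.01 = 2.667.
ES = 3.309% × 2.667 = 8.825%; on $50,000,000: $4,412,500.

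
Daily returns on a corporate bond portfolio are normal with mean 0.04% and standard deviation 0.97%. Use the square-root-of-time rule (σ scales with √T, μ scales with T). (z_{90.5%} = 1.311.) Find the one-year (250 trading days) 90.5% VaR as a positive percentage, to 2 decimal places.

σ_{250d} = 0.97% × √250 = 15.337%; μ_{250d} = 250 × 0.04% = 10.000%.
VaR = −(10.000%) + 1.311 × 15.337% = 10.107%.

10.11%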